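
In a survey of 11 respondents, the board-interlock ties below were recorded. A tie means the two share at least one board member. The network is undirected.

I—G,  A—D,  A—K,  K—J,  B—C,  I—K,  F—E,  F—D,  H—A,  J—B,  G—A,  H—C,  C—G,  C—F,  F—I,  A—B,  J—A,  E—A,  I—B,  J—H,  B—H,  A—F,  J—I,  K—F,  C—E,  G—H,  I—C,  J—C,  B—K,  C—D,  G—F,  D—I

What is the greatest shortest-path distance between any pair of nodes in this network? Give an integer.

Eccentricity of each node (its greatest distance to any other): A:2, B:2, C:2, D:2, E:2, F:2, G:2, H:2, I:2, J:2, K:2.
The maximum eccentricity is 2, realized for instance by the pair A–C via A – B – C. So the diameter is 2.

2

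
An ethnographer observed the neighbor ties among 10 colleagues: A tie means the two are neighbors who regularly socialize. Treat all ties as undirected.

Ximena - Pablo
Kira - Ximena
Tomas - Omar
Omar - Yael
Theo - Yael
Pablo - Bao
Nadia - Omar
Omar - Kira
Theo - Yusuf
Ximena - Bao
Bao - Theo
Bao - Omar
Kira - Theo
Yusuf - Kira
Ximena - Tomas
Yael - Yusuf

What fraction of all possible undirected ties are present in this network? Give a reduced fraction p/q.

There are 16 edges and 10 nodes, so the maximum possible is C(10,2) = 45.
Density = 16/45.

16/45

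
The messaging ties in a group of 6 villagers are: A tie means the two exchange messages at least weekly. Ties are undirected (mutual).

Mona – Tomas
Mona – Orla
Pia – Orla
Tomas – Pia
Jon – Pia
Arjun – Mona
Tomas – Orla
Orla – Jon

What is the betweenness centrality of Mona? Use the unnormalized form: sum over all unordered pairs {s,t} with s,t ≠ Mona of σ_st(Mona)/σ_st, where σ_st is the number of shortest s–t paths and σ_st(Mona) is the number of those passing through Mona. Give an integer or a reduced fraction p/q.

4

Pairs whose geodesics pass through Mona — Tomas–Arjun: 1; Jon–Arjun: 1; Orla–Arjun: 1; Arjun–Pia: 2/2.
All other pairs contribute 0.
Summing the contributions gives betweenness(Mona) = 4.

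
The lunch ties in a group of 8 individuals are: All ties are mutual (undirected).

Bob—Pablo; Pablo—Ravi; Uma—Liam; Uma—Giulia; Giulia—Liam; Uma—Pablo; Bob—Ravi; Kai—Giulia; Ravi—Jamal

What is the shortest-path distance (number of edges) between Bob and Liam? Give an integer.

One shortest route is Bob – Pablo – Uma – Liam, which uses 3 edges, and at distance 2 from Bob we only reach {Jamal, Uma}, which does not include Liam. So d(Bob,Liam) = 3.

3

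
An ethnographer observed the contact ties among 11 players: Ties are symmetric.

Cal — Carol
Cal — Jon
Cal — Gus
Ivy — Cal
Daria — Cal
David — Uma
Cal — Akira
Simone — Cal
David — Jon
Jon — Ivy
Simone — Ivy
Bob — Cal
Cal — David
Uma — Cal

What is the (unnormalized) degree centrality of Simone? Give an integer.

2

Simone is directly tied to Cal and Ivy. That is 2 neighbors, so the degree of Simone is 2.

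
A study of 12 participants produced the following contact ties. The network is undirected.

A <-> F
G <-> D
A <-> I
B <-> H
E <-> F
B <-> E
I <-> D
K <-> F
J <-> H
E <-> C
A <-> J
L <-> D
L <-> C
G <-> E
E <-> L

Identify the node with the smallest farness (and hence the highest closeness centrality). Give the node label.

Farness (sum of distances to all others) for each node — A:23, B:25, C:26, D:26, E:19, F:21, G:25, H:29, I:26, J:29, K:31, L:24.
The smallest farness is 19, for E, so E has the highest closeness.

E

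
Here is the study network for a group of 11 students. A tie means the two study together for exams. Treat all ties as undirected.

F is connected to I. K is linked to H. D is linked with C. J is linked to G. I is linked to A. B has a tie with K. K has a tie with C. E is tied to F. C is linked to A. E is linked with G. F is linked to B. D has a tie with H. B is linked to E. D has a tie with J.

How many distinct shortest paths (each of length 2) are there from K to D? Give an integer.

The shortest distance is 2. The length-2 paths are: K–H–D; K–C–D.
That gives 2 distinct shortest paths.

2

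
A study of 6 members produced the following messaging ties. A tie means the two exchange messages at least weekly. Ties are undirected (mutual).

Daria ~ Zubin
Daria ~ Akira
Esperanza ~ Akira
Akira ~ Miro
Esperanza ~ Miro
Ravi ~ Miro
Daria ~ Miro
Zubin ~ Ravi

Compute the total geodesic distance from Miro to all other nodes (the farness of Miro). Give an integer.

Distances from Miro: Akira:1, Daria:1, Esperanza:1, Ravi:1, Zubin:2.
Sum = 1 + 1 + 1 + 1 + 2 = 6.

6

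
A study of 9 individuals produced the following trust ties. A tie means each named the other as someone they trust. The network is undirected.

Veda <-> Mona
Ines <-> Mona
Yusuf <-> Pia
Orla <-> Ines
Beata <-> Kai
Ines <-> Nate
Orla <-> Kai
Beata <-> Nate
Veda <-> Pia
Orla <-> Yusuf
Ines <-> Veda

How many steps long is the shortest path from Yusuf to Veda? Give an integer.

2

One shortest route is Yusuf – Pia – Veda, which uses 2 edges, and Yusuf and Veda are not directly tied, so nothing shorter exists. So d(Yusuf,Veda) = 2.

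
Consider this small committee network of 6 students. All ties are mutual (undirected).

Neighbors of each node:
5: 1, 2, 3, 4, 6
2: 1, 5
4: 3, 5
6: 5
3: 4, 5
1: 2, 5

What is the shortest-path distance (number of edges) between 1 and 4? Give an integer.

2

One shortest route is 1 – 5 – 4, which uses 2 edges, and 1 and 4 are not directly tied, so nothing shorter exists. So d(1,4) = 2.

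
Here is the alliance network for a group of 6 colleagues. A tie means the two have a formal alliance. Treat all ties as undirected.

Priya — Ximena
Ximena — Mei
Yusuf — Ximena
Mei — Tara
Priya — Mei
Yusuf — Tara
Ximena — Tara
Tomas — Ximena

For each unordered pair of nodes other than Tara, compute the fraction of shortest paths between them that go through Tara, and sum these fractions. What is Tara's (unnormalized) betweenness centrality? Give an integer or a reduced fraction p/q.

1/2

Pairs whose geodesics pass through Tara — Mei–Yusuf: 1/2.
All other pairs contribute 0.
Summing the contributions gives betweenness(Tara) = 1/2.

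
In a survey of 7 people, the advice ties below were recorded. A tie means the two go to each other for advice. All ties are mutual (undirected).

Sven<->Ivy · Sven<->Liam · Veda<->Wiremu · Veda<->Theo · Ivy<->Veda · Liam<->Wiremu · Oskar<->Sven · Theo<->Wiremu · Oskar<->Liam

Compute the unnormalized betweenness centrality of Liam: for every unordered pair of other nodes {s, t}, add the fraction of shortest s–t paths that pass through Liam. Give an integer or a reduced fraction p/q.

Pairs whose geodesics pass through Liam — Theo–Oskar: 1; Theo–Sven: 1/2; Wiremu–Oskar: 1; Wiremu–Sven: 1; Oskar–Veda: 1/2.
All other pairs contribute 0.
Summing the contributions gives betweenness(Liam) = 4.

4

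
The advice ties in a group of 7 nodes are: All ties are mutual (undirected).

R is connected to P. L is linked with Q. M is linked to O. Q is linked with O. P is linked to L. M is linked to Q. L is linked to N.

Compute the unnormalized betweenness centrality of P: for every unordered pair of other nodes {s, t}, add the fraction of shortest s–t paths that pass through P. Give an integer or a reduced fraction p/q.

5

Pairs whose geodesics pass through P — Q–R: 1; N–R: 1; R–O: 1; R–M: 1; R–L: 1.
All other pairs contribute 0.
Summing the contributions gives betweenness(P) = 5.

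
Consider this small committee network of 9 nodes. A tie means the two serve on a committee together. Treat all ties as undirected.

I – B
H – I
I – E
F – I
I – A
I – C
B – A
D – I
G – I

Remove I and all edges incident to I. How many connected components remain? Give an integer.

Without I, the remaining ties split the others into: {A, B}; {C}; {H}; {E}; {D}; {G}; {F}.
That's 7 separate components.

7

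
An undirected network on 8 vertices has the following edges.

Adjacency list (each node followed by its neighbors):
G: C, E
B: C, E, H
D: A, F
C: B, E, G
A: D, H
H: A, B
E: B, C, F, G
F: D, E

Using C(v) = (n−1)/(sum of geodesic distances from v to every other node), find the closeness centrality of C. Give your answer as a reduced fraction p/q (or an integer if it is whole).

7/13

Distances from C: A:3, B:1, D:3, E:1, F:2, G:1, H:2. Sum = 13.
n = 8, so closeness = 7/13.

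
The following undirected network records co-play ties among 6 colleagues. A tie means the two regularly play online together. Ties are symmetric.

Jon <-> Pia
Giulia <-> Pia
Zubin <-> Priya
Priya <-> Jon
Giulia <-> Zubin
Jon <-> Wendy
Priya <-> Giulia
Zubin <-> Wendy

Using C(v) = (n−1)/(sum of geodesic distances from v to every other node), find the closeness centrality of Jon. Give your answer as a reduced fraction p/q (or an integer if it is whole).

5/7

Distances from Jon: Giulia:2, Pia:1, Priya:1, Wendy:1, Zubin:2. Sum = 7.
n = 6, so closeness = 5/7.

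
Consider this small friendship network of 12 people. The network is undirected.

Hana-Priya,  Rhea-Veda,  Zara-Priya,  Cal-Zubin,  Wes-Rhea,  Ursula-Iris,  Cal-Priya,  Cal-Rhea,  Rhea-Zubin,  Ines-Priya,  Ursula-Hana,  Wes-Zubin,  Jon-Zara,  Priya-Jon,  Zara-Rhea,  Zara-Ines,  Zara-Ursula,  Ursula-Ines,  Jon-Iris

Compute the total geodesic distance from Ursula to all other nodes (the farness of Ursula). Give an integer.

22

Distances from Ursula: Cal:3, Hana:1, Ines:1, Iris:1, Jon:2, Priya:2, Rhea:2, Veda:3, Wes:3, Zara:1, Zubin:3.
Sum = 3 + 1 + 1 + 1 + 2 + 2 + 2 + 3 + 3 + 1 + 3 = 22.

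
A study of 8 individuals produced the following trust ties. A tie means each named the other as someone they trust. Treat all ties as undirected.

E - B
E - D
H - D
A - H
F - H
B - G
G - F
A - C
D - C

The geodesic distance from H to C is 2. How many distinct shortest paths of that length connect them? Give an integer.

2

The shortest distance is 2. The length-2 paths are: H–D–C; H–A–C.
That gives 2 distinct shortest paths.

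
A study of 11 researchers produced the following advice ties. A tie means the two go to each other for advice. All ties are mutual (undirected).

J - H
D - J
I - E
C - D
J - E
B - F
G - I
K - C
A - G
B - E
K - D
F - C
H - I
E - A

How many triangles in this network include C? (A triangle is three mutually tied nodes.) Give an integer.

C's neighbors: D, F, and K.
Neighbor pairs that are themselves tied: C–D–K. Each forms one triangle with C, for 1 in total.

1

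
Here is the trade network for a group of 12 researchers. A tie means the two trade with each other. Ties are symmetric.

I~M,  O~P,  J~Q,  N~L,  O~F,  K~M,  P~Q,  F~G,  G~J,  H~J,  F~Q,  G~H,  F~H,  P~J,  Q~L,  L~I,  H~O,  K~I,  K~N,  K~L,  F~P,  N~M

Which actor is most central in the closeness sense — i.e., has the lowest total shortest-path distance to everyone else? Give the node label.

Farness (sum of distances to all others) for each node — F:22, G:29, H:28, I:28, J:23, K:27, L:21, M:35, N:28, O:29, P:23, Q:19.
The smallest farness is 19, for Q, so Q has the highest closeness.

Q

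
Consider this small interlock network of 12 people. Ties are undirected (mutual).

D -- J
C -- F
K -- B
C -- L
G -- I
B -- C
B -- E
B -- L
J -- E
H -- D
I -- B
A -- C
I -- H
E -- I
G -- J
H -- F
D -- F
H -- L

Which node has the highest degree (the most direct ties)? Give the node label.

Degrees — A:1, B:5, C:4, D:3, E:3, F:3, G:2, H:4, I:4, J:3, K:1, L:3.
The maximum is 5, attained only by B.

B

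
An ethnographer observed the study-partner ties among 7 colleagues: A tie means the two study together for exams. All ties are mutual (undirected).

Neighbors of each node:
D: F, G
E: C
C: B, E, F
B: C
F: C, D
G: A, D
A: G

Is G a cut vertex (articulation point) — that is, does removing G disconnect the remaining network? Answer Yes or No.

Removing G leaves {A} with no path to {B, C, D, E, and F}, so the network splits into 2 components. G is a cut vertex.

Yes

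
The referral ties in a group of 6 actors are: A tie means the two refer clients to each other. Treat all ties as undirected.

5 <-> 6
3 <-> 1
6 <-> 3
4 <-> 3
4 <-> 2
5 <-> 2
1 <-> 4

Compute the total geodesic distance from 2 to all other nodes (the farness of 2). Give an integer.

8

Distances from 2: 1:2, 3:2, 4:1, 5:1, 6:2.
Sum = 2 + 2 + 1 + 1 + 2 = 8.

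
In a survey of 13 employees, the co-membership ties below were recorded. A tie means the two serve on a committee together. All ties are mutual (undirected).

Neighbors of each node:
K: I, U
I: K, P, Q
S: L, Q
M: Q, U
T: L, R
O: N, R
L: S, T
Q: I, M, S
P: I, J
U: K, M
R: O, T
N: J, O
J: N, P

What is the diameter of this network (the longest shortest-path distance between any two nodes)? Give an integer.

Eccentricity of each node (its greatest distance to any other): I:5, J:5, K:6, L:5, M:6, N:5, O:6, P:5, Q:5, R:6, S:5, T:5, U:6.
The maximum eccentricity is 6, realized for instance by the pair M–O via M – Q – I – P – J – N – O. So the diameter is 6.

6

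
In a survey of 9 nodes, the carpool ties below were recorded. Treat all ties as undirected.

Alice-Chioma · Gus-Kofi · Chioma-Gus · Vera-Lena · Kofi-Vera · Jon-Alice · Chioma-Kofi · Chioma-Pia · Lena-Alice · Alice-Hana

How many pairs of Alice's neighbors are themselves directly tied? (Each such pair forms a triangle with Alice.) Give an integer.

0

Alice's neighbors are Chioma, Hana, Jon, and Lena, but none of them are tied to each other, so no triangle contains Alice.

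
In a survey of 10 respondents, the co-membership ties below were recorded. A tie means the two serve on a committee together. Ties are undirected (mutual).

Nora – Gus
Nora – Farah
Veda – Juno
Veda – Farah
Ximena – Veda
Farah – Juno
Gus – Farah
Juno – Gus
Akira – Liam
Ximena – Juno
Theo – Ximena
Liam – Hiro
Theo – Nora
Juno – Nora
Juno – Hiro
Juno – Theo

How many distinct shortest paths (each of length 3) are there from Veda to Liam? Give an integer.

1

The shortest distance is 3, and the only length-3 path is Veda–Juno–Hiro–Liam. So there is exactly 1 shortest path.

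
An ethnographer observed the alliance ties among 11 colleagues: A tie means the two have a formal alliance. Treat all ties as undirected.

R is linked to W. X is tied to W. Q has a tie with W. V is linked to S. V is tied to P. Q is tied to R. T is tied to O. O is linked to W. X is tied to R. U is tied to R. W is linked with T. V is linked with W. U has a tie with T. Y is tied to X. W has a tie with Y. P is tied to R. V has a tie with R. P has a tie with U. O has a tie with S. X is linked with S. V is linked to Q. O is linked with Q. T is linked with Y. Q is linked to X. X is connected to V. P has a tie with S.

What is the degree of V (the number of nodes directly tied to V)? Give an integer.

V is directly tied to P, Q, R, S, W, and X. That is 6 neighbors, so the degree of V is 6.

6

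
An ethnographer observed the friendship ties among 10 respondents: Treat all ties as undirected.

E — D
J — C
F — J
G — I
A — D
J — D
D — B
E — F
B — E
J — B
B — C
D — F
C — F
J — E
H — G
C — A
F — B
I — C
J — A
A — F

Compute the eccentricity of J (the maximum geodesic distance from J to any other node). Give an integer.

Distances from J: A:1, B:1, C:1, D:1, E:1, F:1, G:3, H:4, I:2.
The largest is 4 (to H), so the eccentricity of J is 4.

4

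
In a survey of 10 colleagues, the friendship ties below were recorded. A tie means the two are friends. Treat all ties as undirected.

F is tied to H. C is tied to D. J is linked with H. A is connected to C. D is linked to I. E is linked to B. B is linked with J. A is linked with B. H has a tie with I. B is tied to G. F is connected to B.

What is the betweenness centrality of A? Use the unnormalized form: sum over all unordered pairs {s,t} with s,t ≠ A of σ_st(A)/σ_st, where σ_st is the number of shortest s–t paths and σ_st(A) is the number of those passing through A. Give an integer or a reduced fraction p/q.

Pairs whose geodesics pass through A — J–C: 1; E–D: 1; E–C: 1; G–D: 1; G–C: 1; B–D: 1; B–C: 1; C–F: 1.
All other pairs contribute 0.
Summing the contributions gives betweenness(A) = 8.

8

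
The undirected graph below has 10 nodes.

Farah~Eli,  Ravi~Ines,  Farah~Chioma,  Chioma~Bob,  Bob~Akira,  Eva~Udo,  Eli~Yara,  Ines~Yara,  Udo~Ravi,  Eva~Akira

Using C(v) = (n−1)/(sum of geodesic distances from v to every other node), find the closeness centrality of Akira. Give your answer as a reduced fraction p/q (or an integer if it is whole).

Distances from Akira: Bob:1, Chioma:2, Eli:4, Eva:1, Farah:3, Ines:4, Ravi:3, Udo:2, Yara:5. Sum = 25.
n = 10, so closeness = 9/25.

9/25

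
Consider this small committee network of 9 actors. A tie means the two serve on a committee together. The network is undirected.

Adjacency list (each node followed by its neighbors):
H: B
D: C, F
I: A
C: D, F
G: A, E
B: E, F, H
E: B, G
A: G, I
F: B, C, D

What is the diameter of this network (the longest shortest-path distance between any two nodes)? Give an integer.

6

Eccentricity of each node (its greatest distance to any other): A:5, B:4, C:6, D:6, E:3, F:5, G:4, H:5, I:6.
The maximum eccentricity is 6, realized for instance by the pair C–I via C – F – B – E – G – A – I. So the diameter is 6.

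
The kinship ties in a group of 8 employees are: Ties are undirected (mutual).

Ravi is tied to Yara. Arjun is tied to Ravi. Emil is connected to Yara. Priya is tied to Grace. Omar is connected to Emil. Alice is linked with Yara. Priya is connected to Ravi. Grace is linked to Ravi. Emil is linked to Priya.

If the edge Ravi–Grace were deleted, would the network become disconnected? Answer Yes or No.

Even without that edge, Ravi still reaches Grace via Ravi – Priya – Grace, so the network stays connected. Not a bridge.

No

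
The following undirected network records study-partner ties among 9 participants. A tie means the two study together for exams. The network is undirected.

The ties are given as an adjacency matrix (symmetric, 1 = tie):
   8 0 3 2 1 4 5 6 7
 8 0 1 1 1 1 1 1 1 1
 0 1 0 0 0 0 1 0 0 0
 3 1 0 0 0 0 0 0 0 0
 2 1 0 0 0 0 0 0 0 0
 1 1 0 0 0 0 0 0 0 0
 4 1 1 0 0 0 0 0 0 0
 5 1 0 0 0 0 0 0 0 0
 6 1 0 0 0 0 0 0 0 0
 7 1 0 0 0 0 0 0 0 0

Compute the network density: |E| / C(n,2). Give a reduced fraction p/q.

There are 9 edges and 9 nodes, so the maximum possible is C(9,2) = 36.
Density = 9/36 = 1/4.

1/4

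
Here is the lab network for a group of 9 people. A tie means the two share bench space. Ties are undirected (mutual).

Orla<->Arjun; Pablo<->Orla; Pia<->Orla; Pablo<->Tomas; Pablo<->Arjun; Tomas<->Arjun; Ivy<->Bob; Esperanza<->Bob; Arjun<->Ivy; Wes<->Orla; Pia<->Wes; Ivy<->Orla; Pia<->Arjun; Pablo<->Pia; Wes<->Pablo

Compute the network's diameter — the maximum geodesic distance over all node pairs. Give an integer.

4

Eccentricity of each node (its greatest distance to any other): Arjun:3, Bob:3, Esperanza:4, Ivy:2, Orla:3, Pablo:4, Pia:4, Tomas:4, Wes:4.
The maximum eccentricity is 4, realized for instance by the pair Pia–Esperanza via Pia – Arjun – Ivy – Bob – Esperanza. So the diameter is 4.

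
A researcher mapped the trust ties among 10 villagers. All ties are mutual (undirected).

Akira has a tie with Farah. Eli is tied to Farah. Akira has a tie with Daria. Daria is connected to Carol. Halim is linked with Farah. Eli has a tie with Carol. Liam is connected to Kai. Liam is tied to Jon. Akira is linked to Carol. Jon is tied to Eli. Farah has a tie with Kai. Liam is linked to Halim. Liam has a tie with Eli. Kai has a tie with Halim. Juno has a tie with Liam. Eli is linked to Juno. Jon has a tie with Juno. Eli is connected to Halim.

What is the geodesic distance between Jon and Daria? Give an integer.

3

One shortest route is Jon – Eli – Carol – Daria, which uses 3 edges, and at distance 2 from Jon we only reach {Carol, Farah, Halim, Kai}, which does not include Daria. So d(Jon,Daria) = 3.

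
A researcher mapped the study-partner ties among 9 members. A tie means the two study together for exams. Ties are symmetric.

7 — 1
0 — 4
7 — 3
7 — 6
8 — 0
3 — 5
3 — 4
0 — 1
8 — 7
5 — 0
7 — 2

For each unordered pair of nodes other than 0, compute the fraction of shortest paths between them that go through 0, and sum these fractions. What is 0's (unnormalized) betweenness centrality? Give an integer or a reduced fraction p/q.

5

Pairs whose geodesics pass through 0 — 1–8: 1/2; 1–5: 1; 1–4: 1; 8–5: 1; 8–4: 1; 5–4: 1/2.
All other pairs contribute 0.
Summing the contributions gives betweenness(0) = 5.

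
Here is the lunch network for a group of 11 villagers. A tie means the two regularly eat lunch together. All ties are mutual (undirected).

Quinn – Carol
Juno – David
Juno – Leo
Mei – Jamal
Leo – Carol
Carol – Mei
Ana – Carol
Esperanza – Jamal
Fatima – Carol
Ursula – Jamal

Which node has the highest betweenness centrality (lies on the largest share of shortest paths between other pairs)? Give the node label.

Unnormalized betweenness of each node: Ana:0, Carol:36, David:0, Esperanza:0, Fatima:0, Jamal:17, Juno:9, Leo:16, Mei:21, Quinn:0, Ursula:0.
Carol has the largest value, 36, making it the main broker — the node through which the most shortest paths run.

Carol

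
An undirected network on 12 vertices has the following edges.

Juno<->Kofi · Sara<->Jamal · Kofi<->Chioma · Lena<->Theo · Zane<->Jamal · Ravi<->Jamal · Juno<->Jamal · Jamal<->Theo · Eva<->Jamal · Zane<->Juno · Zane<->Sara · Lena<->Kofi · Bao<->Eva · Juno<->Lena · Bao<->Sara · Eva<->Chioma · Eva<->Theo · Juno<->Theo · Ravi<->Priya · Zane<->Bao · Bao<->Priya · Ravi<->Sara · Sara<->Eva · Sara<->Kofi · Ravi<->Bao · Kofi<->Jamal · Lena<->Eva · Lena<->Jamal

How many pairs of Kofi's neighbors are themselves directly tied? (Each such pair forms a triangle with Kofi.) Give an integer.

4

Kofi's neighbors: Chioma, Jamal, Juno, Lena, and Sara.
Neighbor pairs that are themselves tied: Kofi–Jamal–Juno; Kofi–Jamal–Lena; Kofi–Jamal–Sara; Kofi–Juno–Lena. Each forms one triangle with Kofi, for 4 in total.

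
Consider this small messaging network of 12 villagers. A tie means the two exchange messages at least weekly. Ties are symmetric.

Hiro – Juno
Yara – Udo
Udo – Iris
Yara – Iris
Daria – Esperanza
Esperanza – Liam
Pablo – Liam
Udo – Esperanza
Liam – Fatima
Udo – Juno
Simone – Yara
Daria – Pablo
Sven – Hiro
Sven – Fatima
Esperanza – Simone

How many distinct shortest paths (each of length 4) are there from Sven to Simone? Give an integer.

The shortest distance is 4, and the only length-4 path is Sven–Fatima–Liam–Esperanza–Simone. So there is exactly 1 shortest path.

1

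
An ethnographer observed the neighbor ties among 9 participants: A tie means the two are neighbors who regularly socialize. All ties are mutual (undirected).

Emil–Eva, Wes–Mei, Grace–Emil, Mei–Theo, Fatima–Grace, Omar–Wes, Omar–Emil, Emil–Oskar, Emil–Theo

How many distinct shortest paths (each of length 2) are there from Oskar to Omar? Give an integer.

The shortest distance is 2, and the only length-2 path is Oskar–Emil–Omar. So there is exactly 1 shortest path.

1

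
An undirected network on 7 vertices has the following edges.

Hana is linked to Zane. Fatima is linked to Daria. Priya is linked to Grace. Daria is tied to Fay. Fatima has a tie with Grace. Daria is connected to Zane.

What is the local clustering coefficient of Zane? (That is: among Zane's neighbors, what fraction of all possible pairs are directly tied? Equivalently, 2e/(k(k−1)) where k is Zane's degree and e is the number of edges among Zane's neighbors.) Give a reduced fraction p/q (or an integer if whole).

0

Zane's neighbors: Daria and Hana (k = 2).
Possible neighbor pairs: C(2,2) = 1. Edges among them: none → e = 0.
Clustering(Zane) = 0/1.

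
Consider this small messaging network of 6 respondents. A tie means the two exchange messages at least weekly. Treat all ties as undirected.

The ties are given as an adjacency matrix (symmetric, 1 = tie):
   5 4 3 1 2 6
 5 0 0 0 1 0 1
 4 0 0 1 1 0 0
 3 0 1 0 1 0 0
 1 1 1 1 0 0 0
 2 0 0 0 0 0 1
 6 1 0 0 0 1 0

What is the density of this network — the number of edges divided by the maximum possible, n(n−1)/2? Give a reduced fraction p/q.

2/5

There are 6 edges and 6 nodes, so the maximum possible is C(6,2) = 15.
Density = 6/15 = 2/5.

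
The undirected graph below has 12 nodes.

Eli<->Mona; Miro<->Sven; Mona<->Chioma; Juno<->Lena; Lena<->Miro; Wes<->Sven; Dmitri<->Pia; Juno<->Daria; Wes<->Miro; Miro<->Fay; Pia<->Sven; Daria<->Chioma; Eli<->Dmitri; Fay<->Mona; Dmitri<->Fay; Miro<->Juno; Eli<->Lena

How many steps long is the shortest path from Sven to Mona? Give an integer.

3

One shortest route is Sven – Miro – Fay – Mona, which uses 3 edges, and at distance 2 from Sven we only reach {Dmitri, Fay, Juno, Lena}, which does not include Mona. So d(Sven,Mona) = 3.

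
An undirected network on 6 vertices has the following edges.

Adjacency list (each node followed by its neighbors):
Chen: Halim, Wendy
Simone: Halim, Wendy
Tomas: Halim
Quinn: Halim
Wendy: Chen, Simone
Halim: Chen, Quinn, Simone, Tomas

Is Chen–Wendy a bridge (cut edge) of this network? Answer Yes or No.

Even without that edge, Chen still reaches Wendy via Chen – Halim – Simone – Wendy, so the network stays connected. Not a bridge.

No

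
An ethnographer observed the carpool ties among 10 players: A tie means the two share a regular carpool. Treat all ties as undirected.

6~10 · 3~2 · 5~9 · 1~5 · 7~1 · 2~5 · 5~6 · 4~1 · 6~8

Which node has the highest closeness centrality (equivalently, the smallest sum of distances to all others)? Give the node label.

5

Farness (sum of distances to all others) for each node — 1:18, 2:20, 3:28, 4:26, 5:14, 6:18, 7:26, 8:26, 9:22, 10:26.
The smallest farness is 14, for 5, so 5 has the highest closeness.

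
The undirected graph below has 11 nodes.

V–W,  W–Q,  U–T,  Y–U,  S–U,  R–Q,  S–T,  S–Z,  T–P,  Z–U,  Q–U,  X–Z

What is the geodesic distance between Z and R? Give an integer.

3

One shortest route is Z – U – Q – R, which uses 3 edges, and at distance 2 from Z we only reach {Q, T, Y}, which does not include R. So d(Z,R) = 3.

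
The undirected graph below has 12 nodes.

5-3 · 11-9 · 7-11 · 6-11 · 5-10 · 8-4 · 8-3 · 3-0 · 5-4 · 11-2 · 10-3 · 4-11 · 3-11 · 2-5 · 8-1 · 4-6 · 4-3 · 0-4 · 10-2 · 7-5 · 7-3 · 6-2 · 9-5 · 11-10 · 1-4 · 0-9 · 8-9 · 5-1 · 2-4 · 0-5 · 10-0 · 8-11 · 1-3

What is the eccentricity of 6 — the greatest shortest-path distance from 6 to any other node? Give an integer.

2

Distances from 6: 0:2, 1:2, 2:1, 3:2, 4:1, 5:2, 7:2, 8:2, 9:2, 10:2, 11:1.
The largest is 2 (to 3, 7, 8, 10, 9, 0, 5, and 1), so the eccentricity of 6 is 2.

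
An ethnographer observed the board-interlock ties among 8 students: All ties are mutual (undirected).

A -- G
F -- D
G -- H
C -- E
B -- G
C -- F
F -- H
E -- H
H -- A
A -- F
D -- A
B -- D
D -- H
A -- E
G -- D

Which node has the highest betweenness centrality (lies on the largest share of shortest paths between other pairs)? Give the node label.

D

Unnormalized betweenness of each node: A:77/30, B:0, C:1/3, D:121/30, E:7/5, F:18/5, G:3/2, H:77/30.
D has the largest value, 121/30, making it the main broker — the node through which the most shortest paths run.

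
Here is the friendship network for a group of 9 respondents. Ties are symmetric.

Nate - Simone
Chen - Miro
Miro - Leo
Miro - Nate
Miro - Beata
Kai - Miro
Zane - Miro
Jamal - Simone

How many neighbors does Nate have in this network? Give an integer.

2

Nate is directly tied to Miro and Simone. That is 2 neighbors, so the degree of Nate is 2.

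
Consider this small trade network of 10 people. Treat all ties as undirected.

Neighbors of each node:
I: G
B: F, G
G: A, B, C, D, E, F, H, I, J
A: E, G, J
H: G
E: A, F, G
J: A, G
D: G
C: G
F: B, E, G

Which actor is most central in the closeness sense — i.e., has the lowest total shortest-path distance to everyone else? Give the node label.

G

Farness (sum of distances to all others) for each node — A:15, B:16, C:17, D:17, E:15, F:15, G:9, H:17, I:17, J:16.
The smallest farness is 9, for G, so G has the highest closeness.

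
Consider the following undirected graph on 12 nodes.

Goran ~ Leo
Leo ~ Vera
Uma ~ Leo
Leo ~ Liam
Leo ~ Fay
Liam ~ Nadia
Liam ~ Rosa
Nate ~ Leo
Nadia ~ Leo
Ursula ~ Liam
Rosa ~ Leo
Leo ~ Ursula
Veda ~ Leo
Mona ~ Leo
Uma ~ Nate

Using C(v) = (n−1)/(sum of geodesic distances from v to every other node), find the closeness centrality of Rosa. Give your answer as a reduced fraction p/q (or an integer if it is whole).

Distances from Rosa: Fay:2, Goran:2, Leo:1, Liam:1, Mona:2, Nadia:2, Nate:2, Uma:2, Ursula:2, Veda:2, Vera:2. Sum = 20.
n = 12, so closeness = 11/20.

11/20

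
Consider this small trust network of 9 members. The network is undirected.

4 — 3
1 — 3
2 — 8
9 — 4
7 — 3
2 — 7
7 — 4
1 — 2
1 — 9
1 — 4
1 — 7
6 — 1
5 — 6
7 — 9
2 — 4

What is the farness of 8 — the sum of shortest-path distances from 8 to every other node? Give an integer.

Distances from 8: 1:2, 2:1, 3:3, 4:2, 5:4, 6:3, 7:2, 9:3.
Sum = 2 + 1 + 3 + 2 + 4 + 3 + 2 + 3 = 20.

20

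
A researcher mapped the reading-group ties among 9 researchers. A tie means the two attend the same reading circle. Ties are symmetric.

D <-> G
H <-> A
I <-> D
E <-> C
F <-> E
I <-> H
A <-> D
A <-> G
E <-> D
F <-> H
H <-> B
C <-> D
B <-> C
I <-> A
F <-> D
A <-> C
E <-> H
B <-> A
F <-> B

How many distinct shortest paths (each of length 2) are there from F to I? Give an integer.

2

The shortest distance is 2. The length-2 paths are: F–H–I; F–D–I.
That gives 2 distinct shortest paths.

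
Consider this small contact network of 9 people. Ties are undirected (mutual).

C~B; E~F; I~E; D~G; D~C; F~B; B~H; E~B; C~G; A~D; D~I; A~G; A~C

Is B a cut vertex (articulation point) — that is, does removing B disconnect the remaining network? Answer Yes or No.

Removing B leaves {A, C, D, E, F, G, and I} with no path to {H}, so the network splits into 2 components. B is a cut vertex.

Yes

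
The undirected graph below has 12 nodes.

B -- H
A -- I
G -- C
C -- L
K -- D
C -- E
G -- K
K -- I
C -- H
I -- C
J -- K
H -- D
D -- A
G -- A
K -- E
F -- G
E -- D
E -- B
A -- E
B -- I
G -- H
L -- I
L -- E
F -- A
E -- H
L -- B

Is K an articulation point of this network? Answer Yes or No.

Yes

Removing K leaves {A, B, C, D, E, F, G, H, I, and L} with no path to {J}, so the network splits into 2 components. K is a cut vertex.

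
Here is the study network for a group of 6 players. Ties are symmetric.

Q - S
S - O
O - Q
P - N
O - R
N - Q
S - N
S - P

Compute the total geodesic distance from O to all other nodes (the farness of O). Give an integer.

Distances from O: N:2, P:2, Q:1, R:1, S:1.
Sum = 2 + 2 + 1 + 1 + 1 = 7.

7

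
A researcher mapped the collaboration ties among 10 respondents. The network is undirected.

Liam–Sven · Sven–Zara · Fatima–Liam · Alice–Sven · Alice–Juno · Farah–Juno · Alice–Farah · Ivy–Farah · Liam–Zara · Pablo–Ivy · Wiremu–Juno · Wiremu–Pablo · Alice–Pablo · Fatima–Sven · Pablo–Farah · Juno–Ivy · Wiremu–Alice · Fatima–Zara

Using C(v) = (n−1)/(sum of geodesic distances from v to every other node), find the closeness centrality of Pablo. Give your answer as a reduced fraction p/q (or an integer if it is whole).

Distances from Pablo: Alice:1, Farah:1, Fatima:3, Ivy:1, Juno:2, Liam:3, Sven:2, Wiremu:1, Zara:3. Sum = 17.
n = 10, so closeness = 9/17.

9/17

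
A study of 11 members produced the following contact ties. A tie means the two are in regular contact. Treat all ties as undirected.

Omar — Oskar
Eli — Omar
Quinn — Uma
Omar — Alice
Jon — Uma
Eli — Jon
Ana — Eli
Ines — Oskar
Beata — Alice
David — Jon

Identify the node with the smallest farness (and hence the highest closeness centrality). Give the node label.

Farness (sum of distances to all others) for each node — Alice:28, Ana:29, Beata:37, David:32, Eli:20, Ines:37, Jon:23, Omar:21, Oskar:28, Quinn:39, Uma:30.
The smallest farness is 20, for Eli, so Eli has the highest closeness.

Eli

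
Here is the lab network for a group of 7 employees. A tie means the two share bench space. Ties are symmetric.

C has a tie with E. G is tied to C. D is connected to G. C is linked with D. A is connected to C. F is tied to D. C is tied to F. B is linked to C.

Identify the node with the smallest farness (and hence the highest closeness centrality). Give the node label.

Farness (sum of distances to all others) for each node — A:11, B:11, C:6, D:9, E:11, F:10, G:10.
The smallest farness is 6, for C, so C has the highest closeness.

C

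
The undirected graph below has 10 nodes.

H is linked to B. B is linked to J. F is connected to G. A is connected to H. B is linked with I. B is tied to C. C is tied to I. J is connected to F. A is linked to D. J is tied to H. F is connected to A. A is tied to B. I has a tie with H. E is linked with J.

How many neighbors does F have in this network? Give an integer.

3

F is directly tied to A, G, and J. That is 3 neighbors, so the degree of F is 3.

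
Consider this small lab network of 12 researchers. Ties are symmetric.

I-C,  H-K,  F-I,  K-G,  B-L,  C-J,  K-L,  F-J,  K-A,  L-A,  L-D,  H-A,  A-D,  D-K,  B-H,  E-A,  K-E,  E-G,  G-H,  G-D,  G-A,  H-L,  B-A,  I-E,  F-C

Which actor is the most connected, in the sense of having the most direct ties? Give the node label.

Degrees — A:7, B:3, C:3, D:4, E:4, F:3, G:5, H:5, I:3, J:2, K:6, L:5.
The maximum is 7, attained only by A.

A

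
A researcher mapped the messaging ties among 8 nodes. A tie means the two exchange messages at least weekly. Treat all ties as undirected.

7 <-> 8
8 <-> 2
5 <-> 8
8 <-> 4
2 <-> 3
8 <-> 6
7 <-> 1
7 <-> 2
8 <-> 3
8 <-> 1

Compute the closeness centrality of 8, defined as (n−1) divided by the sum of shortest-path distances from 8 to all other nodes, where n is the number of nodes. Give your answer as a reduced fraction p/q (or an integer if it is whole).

1

Distances from 8: 1:1, 2:1, 3:1, 4:1, 5:1, 6:1, 7:1. Sum = 7.
n = 8, so closeness = 7/7 = 1.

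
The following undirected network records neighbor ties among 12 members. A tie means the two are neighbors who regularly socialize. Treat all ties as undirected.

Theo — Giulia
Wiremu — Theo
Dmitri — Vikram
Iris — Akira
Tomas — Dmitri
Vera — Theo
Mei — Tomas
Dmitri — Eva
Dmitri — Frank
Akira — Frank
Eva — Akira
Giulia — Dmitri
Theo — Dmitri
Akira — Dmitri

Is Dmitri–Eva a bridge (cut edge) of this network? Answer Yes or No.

Even without that edge, Dmitri still reaches Eva via Dmitri – Akira – Eva, so the network stays connected. Not a bridge.

No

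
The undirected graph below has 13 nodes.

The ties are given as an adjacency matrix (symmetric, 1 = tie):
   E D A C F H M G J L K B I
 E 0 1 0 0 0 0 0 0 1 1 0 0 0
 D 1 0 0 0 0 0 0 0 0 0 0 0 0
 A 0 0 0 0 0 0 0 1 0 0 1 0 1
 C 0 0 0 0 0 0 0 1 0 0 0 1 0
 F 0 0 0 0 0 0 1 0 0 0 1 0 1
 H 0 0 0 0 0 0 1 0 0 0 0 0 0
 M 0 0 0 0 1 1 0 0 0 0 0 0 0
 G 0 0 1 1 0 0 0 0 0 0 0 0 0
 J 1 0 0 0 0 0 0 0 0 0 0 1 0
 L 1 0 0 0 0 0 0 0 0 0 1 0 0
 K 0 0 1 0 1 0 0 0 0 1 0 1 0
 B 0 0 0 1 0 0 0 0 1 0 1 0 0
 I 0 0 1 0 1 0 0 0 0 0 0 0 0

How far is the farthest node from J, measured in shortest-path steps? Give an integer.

5

Distances from J: A:3, B:1, C:2, D:2, E:1, F:3, G:3, H:5, I:4, K:2, L:2, M:4.
The largest is 5 (to H), so the eccentricity of J is 5.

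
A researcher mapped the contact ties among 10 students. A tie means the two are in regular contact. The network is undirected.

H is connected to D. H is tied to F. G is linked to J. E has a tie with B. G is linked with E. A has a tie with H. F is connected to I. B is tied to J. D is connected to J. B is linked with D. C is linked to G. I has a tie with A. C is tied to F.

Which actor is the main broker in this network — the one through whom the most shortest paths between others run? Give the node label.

H

Unnormalized betweenness of each node: A:11/6, B:7/2, C:6, D:10, E:1, F:53/6, G:41/6, H:34/3, I:4/3, J:10/3.
H has the largest value, 34/3, making it the main broker — the node through which the most shortest paths run.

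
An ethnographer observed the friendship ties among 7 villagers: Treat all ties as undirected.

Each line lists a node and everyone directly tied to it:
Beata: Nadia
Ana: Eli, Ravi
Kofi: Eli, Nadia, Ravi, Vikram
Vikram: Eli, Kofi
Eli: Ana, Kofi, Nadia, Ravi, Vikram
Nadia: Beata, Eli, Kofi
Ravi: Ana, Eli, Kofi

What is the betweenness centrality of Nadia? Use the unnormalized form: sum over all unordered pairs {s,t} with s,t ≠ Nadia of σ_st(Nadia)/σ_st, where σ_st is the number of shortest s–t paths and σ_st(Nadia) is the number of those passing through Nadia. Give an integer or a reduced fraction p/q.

Pairs whose geodesics pass through Nadia — Kofi–Beata: 1; Beata–Vikram: 2/2; Beata–Eli: 1; Beata–Ana: 1; Beata–Ravi: 2/2.
All other pairs contribute 0.
Summing the contributions gives betweenness(Nadia) = 5.

5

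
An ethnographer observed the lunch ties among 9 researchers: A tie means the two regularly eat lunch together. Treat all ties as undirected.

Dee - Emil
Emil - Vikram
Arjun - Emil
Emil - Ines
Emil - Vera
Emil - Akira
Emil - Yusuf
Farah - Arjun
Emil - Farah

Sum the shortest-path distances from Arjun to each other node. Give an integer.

Distances from Arjun: Akira:2, Dee:2, Emil:1, Farah:1, Ines:2, Vera:2, Vikram:2, Yusuf:2.
Sum = 2 + 2 + 1 + 1 + 2 + 2 + 2 + 2 = 14.

14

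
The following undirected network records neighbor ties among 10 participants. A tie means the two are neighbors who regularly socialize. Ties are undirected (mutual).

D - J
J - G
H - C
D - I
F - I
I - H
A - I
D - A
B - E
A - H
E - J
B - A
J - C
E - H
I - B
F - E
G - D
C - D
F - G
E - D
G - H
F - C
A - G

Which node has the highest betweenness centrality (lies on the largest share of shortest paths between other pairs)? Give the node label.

D

Unnormalized betweenness of each node: A:421/180, B:7/12, C:41/30, D:17/4, E:179/45, F:65/36, G:71/30, H:11/4, I:27/10, J:31/36.
D has the largest value, 17/4, making it the main broker — the node through which the most shortest paths run.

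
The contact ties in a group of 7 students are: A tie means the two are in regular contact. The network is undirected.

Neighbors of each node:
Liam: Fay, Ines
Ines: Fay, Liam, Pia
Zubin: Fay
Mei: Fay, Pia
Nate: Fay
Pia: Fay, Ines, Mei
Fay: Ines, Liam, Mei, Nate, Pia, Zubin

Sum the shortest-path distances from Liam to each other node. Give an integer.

10

Distances from Liam: Fay:1, Ines:1, Mei:2, Nate:2, Pia:2, Zubin:2.
Sum = 1 + 1 + 2 + 2 + 2 + 2 = 10.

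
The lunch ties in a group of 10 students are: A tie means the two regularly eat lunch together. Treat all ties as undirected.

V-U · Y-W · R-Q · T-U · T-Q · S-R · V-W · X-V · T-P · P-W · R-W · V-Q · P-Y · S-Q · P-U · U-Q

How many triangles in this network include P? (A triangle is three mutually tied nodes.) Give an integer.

P's neighbors: T, U, W, and Y.
Neighbor pairs that are themselves tied: P–T–U; P–W–Y. Each forms one triangle with P, for 2 in total.

2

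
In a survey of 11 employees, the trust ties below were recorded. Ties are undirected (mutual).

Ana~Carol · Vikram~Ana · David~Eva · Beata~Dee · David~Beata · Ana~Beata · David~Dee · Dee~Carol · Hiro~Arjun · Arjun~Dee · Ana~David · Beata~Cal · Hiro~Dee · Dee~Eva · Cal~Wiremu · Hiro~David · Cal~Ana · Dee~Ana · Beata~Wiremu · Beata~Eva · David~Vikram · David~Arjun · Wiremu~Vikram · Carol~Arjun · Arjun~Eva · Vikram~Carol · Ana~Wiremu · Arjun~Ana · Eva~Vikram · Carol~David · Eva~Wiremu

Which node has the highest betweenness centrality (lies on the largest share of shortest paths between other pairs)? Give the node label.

Ana

Unnormalized betweenness of each node: Ana:147/20, Arjun:331/180, Beata:517/180, Cal:0, Carol:1/2, David:917/180, Dee:97/30, Eva:29/12, Hiro:0, Vikram:23/18, Wiremu:17/12.
Ana has the largest value, 147/20, making it the main broker — the node through which the most shortest paths run.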